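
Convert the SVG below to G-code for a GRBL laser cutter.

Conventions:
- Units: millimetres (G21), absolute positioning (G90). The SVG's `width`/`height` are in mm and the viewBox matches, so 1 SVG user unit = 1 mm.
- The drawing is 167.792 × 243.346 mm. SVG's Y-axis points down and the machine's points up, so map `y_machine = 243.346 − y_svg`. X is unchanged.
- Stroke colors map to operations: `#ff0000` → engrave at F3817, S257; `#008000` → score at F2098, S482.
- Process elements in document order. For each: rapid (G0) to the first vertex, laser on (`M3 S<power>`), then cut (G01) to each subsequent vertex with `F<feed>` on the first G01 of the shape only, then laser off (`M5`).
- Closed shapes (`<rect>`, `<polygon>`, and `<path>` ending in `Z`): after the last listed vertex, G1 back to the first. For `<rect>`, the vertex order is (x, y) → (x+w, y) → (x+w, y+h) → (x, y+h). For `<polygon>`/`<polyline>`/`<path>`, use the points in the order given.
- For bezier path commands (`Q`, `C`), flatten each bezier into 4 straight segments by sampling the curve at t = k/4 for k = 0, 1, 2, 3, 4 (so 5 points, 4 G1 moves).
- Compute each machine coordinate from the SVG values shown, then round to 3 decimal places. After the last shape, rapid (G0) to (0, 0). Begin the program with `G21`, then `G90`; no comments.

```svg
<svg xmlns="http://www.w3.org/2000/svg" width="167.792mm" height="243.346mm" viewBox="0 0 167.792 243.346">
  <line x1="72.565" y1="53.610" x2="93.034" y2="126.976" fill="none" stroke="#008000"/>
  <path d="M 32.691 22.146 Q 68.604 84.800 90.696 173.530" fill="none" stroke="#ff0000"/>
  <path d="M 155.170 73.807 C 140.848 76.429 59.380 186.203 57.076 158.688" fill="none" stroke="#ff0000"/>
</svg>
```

G21
G90
G0 X72.565 Y189.736
M3 S482
G01 X93.034 Y116.370 F2098
M5
G0 X32.691 Y221.200
M3 S257
G01 X49.784 Y188.243 F3817
G01 X65.149 Y152.027
G01 X78.786 Y112.551
G01 X90.696 Y69.816
M5
G0 X155.170 Y169.539
M3 S257
G01 X134.125 Y151.301 F3817
G01 X101.616 Y115.797
G01 X71.361 Y85.944
G01 X57.076 Y84.658
M5
G0 X0.000 Y0.000

Since the viewBox matches the mm dimensions, user units are millimetres directly. The only transform is the Y-flip y_m = 243.346 − y_svg.

Shape 1 is a line segment drawn with `<line>`. Its stroke #008000 means score at S482, F2098. After flipping Y the toolpath is (72.565,189.736) → (93.034,116.370).

Shape 2 is a quadratic bezier drawn with `<path>`. Its stroke #ff0000 means engrave at S257, F3817. After flipping Y the toolpath is (32.691,221.200) → (49.784,188.243) → (65.149,152.027) → (78.786,112.551) → (90.696,69.816).

Shape 3 is a cubic bezier drawn with `<path>`. Its stroke #ff0000 means engrave at S257, F3817. After flipping Y the toolpath is (155.170,169.539) → (134.125,151.301) → (101.616,115.797) → (71.361,85.944) → (57.076,84.658).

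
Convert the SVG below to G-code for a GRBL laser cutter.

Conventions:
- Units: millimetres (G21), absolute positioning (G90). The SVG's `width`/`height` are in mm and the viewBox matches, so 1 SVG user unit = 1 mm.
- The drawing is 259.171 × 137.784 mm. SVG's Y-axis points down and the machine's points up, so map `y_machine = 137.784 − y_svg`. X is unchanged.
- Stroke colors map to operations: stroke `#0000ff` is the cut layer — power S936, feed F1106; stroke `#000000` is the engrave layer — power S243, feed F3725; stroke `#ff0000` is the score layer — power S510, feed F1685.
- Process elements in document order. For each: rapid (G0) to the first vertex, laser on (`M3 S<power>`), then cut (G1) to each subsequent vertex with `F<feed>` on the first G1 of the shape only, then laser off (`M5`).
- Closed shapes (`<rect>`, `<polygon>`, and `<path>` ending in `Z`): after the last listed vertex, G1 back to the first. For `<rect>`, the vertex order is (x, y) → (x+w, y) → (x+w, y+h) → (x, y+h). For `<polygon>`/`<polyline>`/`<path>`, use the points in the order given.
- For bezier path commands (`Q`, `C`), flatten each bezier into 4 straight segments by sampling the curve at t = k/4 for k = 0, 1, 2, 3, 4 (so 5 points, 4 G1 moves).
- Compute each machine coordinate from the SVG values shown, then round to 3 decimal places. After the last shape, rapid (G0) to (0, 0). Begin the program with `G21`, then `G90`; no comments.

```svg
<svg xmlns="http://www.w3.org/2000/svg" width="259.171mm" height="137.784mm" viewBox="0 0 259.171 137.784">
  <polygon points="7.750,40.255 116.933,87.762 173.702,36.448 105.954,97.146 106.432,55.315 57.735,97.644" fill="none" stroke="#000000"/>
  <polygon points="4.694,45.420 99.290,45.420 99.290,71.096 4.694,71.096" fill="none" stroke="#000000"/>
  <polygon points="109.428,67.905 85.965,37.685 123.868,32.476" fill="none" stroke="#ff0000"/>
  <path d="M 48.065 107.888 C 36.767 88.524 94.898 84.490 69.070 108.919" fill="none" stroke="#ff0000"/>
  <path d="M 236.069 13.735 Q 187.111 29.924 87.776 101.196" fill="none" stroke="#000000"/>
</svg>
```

G21
G90
G0 X7.750 Y97.529
M3 S243
G1 X116.933 Y50.022 F3725
G1 X173.702 Y101.336
G1 X105.954 Y40.638
G1 X106.432 Y82.469
G1 X57.735 Y40.140
G1 X7.750 Y97.529
M5
G0 X4.694 Y92.364
M3 S243
G1 X99.290 Y92.364 F3725
G1 X99.290 Y66.688
G1 X4.694 Y66.688
G1 X4.694 Y92.364
M5
G0 X109.428 Y69.879
M3 S510
G1 X85.965 Y100.099 F1685
G1 X123.868 Y105.308
G1 X109.428 Y69.879
M5
G0 X48.065 Y29.896
M3 S510
G1 X50.213 Y41.339 F1685
G1 X64.016 Y45.803
G1 X75.095 Y42.055
G1 X69.070 Y28.865
M5
G0 X236.069 Y124.049
M3 S243
G1 X208.441 Y112.512 F3725
G1 X174.517 Y94.089
G1 X134.295 Y68.781
G1 X87.776 Y36.588
M5
G0 X0.000 Y0.000

1 u = 1 mm; y_m = 137.784 − y.

[1] `<polygon>` closed polygon, #000000→engrave S243 F3725: (7.750,97.529) → (116.933,50.022) → (173.702,101.336) → (105.954,40.638) → (106.432,82.469) → (57.735,40.140) → (7.750,97.529) (closed)

[2] `<polygon>` rectangle, #000000→engrave S243 F3725: (4.694,92.364) → (99.290,92.364) → (99.290,66.688) → (4.694,66.688) → (4.694,92.364) (closed)

[3] `<polygon>` regular polygon, #ff0000→score S510 F1685: (109.428,69.879) → (85.965,100.099) → (123.868,105.308) → (109.428,69.879) (closed)

[4] `<path>` cubic bezier, #ff0000→score S510 F1685: (48.065,29.896) → (50.213,41.339) → (64.016,45.803) → (75.095,42.055) → (69.070,28.865)

[5] `<path>` quadratic bezier, #000000→engrave S243 F3725: (236.069,124.049) → (208.441,112.512) → (174.517,94.089) → (134.295,68.781) → (87.776,36.588)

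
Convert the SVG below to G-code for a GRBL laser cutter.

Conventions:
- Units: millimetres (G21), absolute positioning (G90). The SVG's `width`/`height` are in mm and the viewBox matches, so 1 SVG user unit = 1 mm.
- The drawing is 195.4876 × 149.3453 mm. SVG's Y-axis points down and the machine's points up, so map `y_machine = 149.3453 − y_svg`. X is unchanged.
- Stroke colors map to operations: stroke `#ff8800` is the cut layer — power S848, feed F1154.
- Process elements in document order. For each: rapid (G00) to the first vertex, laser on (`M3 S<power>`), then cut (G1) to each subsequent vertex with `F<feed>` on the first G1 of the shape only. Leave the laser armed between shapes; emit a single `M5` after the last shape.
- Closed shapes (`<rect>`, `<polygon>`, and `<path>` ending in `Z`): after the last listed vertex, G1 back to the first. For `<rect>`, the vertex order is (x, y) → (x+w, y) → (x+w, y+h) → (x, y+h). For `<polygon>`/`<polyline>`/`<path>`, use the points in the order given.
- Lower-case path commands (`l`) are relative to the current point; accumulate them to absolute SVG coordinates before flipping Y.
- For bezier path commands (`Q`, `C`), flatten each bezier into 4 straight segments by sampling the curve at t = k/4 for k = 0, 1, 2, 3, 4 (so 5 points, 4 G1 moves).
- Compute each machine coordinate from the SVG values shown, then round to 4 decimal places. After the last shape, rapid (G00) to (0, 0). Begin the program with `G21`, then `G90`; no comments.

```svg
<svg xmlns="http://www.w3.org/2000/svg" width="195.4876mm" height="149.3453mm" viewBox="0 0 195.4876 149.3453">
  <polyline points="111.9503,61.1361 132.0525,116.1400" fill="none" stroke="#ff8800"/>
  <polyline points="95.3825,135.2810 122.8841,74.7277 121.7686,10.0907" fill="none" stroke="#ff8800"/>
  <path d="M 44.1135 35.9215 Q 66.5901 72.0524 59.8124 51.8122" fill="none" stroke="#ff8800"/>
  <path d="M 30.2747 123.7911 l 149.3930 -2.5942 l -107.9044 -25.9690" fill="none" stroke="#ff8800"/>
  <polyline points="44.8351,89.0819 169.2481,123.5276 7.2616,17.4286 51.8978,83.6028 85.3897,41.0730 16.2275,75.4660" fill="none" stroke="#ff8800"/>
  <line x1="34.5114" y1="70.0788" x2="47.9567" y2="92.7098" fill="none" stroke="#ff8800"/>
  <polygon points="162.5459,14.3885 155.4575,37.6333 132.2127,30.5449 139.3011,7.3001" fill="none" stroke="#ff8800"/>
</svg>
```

Since the viewBox matches the mm dimensions, user units are millimetres directly. The only transform is the Y-flip y_m = 149.3453 − y_svg.

Shape 1 is a line segment drawn with `<polyline>`. Its stroke #ff8800 means cut at S848, F1154. After flipping Y the toolpath is (111.9503,88.2092) → (132.0525,33.2053).

Shape 2 is a open polyline drawn with `<polyline>`. Its stroke #ff8800 means cut at S848, F1154. After flipping Y the toolpath is (95.3825,14.0643) → (122.8841,74.6176) → (121.7686,139.2546).

Shape 3 is a quadratic bezier drawn with `<path>`. Its stroke #ff8800 means cut at S848, F1154. After flipping Y the toolpath is (44.1135,113.4238) → (53.5234,98.8815) → (59.2765,91.3857) → (61.3729,90.9362) → (59.8124,97.5331).

Shape 4 is a open polyline drawn with `<path>`. Its stroke #ff8800 means cut at S848, F1154. After flipping Y the toolpath is (30.2747,25.5542) → (179.6677,28.1484) → (71.7633,54.1174).

Shape 5 is a open polyline drawn with `<polyline>`. Its stroke #ff8800 means cut at S848, F1154. After flipping Y the toolpath is (44.8351,60.2634) → (169.2481,25.8177) → (7.2616,131.9167) → (51.8978,65.7425) → (85.3897,108.2723) → (16.2275,73.8793).

Shape 6 is a line segment drawn with `<line>`. Its stroke #ff8800 means cut at S848, F1154. After flipping Y the toolpath is (34.5114,79.2665) → (47.9567,56.6355).

Shape 7 is a regular polygon drawn with `<polygon>`. Its stroke #ff8800 means cut at S848, F1154. After flipping Y the toolpath is (162.5459,134.9568) → (155.4575,111.7120) → (132.2127,118.8004) → (139.3011,142.0452) → (162.5459,134.9568), returning to the start.

G21
G90
G00 X111.9503 Y88.2092
M3 S848
G1 X132.0525 Y33.2053 F1154
G00 X95.3825 Y14.0643
M3 S848
G1 X122.8841 Y74.6176 F1154
G1 X121.7686 Y139.2546
G00 X44.1135 Y113.4238
M3 S848
G1 X53.5234 Y98.8815 F1154
G1 X59.2765 Y91.3857
G1 X61.3729 Y90.9362
G1 X59.8124 Y97.5331
G00 X30.2747 Y25.5542
M3 S848
G1 X179.6677 Y28.1484 F1154
G1 X71.7633 Y54.1174
G00 X44.8351 Y60.2634
M3 S848
G1 X169.2481 Y25.8177 F1154
G1 X7.2616 Y131.9167
G1 X51.8978 Y65.7425
G1 X85.3897 Y108.2723
G1 X16.2275 Y73.8793
G00 X34.5114 Y79.2665
M3 S848
G1 X47.9567 Y56.6355 F1154
G00 X162.5459 Y134.9568
M3 S848
G1 X155.4575 Y111.7120 F1154
G1 X132.2127 Y118.8004
G1 X139.3011 Y142.0452
G1 X162.5459 Y134.9568
M5
G00 X0.0000 Y0.0000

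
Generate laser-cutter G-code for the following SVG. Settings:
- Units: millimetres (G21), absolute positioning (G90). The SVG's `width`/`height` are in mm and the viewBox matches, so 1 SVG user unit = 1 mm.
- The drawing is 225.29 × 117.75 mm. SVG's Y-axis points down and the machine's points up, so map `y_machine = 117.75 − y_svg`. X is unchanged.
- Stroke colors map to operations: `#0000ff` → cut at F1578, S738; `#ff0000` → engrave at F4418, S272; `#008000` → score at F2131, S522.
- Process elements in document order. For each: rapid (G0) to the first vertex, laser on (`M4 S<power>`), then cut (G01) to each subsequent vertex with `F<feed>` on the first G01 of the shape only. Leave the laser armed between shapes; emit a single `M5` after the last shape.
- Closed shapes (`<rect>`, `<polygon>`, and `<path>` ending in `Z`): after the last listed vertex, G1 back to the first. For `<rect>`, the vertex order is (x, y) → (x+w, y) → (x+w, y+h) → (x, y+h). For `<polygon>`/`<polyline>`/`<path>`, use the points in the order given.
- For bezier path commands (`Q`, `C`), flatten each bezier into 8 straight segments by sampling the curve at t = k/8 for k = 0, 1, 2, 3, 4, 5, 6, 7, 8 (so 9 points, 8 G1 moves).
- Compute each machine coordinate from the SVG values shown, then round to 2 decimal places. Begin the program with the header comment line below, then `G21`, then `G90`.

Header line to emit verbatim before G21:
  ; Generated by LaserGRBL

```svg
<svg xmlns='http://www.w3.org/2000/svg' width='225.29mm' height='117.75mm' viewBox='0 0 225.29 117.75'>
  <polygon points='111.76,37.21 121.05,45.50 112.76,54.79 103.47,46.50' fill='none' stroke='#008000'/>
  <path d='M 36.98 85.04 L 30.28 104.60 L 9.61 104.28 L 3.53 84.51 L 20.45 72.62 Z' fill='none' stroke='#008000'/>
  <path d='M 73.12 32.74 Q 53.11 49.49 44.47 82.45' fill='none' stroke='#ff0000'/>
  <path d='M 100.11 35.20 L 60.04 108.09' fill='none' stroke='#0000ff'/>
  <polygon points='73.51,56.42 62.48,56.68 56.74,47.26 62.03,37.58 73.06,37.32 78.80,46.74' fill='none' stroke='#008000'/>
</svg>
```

Since the viewBox matches the mm dimensions, user units are millimetres directly. The only transform is the Y-flip y_m = 117.75 − y_svg.

Shape 1 is a regular polygon drawn with `<polygon>`. Its stroke #008000 means score at S522, F2131. After flipping Y the toolpath is (111.76,80.54) → (121.05,72.25) → (112.76,62.96) → (103.47,71.25) → (111.76,80.54), returning to the start.

Shape 2 is a regular polygon drawn with `<path>`. Its stroke #008000 means score at S522, F2131. After flipping Y the toolpath is (36.98,32.71) → (30.28,13.15) → (9.61,13.47) → (3.53,33.24) → (20.45,45.13) → (36.98,32.71), returning to the start.

Shape 3 is a quadratic bezier drawn with `<path>`. Its stroke #ff0000 means engrave at S272, F4418. After flipping Y the toolpath is (73.12,85.01) → (68.30,80.57) → (63.83,75.62) → (59.71,70.17) → (55.95,64.21) → (52.55,57.74) → (49.50,50.77) → (46.81,43.29) → (44.47,35.30).

Shape 4 is a line segment drawn with `<path>`. Its stroke #0000ff means cut at S738, F1578. After flipping Y the toolpath is (100.11,82.55) → (60.04,9.66).

Shape 5 is a regular polygon drawn with `<polygon>`. Its stroke #008000 means score at S522, F2131. After flipping Y the toolpath is (73.51,61.33) → (62.48,61.07) → (56.74,70.49) → (62.03,80.17) → (73.06,80.43) → (78.80,71.01) → (73.51,61.33), returning to the start.

; Generated by LaserGRBL
G21
G90
G0 X111.76 Y80.54
M4 S522
G01 X121.05 Y72.25 F2131
G01 X112.76 Y62.96
G01 X103.47 Y71.25
G01 X111.76 Y80.54
G0 X36.98 Y32.71
M4 S522
G01 X30.28 Y13.15 F2131
G01 X9.61 Y13.47
G01 X3.53 Y33.24
G01 X20.45 Y45.13
G01 X36.98 Y32.71
G0 X73.12 Y85.01
M4 S272
G01 X68.30 Y80.57 F4418
G01 X63.83 Y75.62
G01 X59.71 Y70.17
G01 X55.95 Y64.21
G01 X52.55 Y57.74
G01 X49.50 Y50.77
G01 X46.81 Y43.29
G01 X44.47 Y35.30
G0 X100.11 Y82.55
M4 S738
G01 X60.04 Y9.66 F1578
G0 X73.51 Y61.33
M4 S522
G01 X62.48 Y61.07 F2131
G01 X56.74 Y70.49
G01 X62.03 Y80.17
G01 X73.06 Y80.43
G01 X78.80 Y71.01
G01 X73.51 Y61.33
M5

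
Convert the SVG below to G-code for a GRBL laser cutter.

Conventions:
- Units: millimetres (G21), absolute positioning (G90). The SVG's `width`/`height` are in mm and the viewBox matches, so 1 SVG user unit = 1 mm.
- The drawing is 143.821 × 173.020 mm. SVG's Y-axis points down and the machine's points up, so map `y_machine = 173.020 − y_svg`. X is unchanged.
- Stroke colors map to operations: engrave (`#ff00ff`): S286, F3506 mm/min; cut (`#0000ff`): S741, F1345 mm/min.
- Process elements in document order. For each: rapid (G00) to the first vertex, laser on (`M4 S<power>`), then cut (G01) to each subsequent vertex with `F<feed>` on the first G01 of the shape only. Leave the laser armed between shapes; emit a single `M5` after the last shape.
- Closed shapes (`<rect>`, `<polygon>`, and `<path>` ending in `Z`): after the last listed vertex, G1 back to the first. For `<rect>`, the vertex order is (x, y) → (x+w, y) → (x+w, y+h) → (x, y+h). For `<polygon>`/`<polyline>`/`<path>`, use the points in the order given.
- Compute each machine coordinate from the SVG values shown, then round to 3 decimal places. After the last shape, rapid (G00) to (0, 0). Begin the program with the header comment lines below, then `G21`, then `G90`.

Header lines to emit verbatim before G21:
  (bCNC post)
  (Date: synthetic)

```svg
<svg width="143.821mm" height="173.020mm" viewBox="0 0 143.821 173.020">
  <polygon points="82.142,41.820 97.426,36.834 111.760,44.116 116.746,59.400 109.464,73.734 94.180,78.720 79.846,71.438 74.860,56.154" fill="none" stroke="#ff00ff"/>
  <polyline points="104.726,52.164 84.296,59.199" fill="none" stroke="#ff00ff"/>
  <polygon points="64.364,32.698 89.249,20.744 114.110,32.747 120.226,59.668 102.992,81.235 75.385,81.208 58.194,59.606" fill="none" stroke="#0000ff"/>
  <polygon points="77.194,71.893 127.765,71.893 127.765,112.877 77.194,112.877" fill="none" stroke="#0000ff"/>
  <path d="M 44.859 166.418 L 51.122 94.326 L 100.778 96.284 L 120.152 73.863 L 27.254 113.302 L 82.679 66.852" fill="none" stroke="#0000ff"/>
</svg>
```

Since the viewBox matches the mm dimensions, user units are millimetres directly. The only transform is the Y-flip y_m = 173.020 − y_svg.

Shape 1 is a regular polygon drawn with `<polygon>`. Its stroke #ff00ff means engrave at S286, F3506. After flipping Y the toolpath is (82.142,131.200) → (97.426,136.186) → (111.760,128.904) → (116.746,113.620) → (109.464,99.286) → (94.180,94.300) → (79.846,101.582) → (74.860,116.866) → (82.142,131.200), returning to the start.

Shape 2 is a line segment drawn with `<polyline>`. Its stroke #ff00ff means engrave at S286, F3506. After flipping Y the toolpath is (104.726,120.856) → (84.296,113.821).

Shape 3 is a regular polygon drawn with `<polygon>`. Its stroke #0000ff means cut at S741, F1345. After flipping Y the toolpath is (64.364,140.322) → (89.249,152.276) → (114.110,140.273) → (120.226,113.352) → (102.992,91.785) → (75.385,91.812) → (58.194,113.414) → (64.364,140.322), returning to the start.

Shape 4 is a rectangle drawn with `<polygon>`. Its stroke #0000ff means cut at S741, F1345. After flipping Y the toolpath is (77.194,101.127) → (127.765,101.127) → (127.765,60.143) → (77.194,60.143) → (77.194,101.127), returning to the start.

Shape 5 is a open polyline drawn with `<path>`. Its stroke #0000ff means cut at S741, F1345. After flipping Y the toolpath is (44.859,6.602) → (51.122,78.694) → (100.778,76.736) → (120.152,99.157) → (27.254,59.718) → (82.679,106.168).

(bCNC post)
(Date: synthetic)
G21
G90
G00 X82.142 Y131.200
M4 S286
G01 X97.426 Y136.186 F3506
G01 X111.760 Y128.904
G01 X116.746 Y113.620
G01 X109.464 Y99.286
G01 X94.180 Y94.300
G01 X79.846 Y101.582
G01 X74.860 Y116.866
G01 X82.142 Y131.200
G00 X104.726 Y120.856
M4 S286
G01 X84.296 Y113.821 F3506
G00 X64.364 Y140.322
M4 S741
G01 X89.249 Y152.276 F1345
G01 X114.110 Y140.273
G01 X120.226 Y113.352
G01 X102.992 Y91.785
G01 X75.385 Y91.812
G01 X58.194 Y113.414
G01 X64.364 Y140.322
G00 X77.194 Y101.127
M4 S741
G01 X127.765 Y101.127 F1345
G01 X127.765 Y60.143
G01 X77.194 Y60.143
G01 X77.194 Y101.127
G00 X44.859 Y6.602
M4 S741
G01 X51.122 Y78.694 F1345
G01 X100.778 Y76.736
G01 X120.152 Y99.157
G01 X27.254 Y59.718
G01 X82.679 Y106.168
M5
G00 X0.000 Y0.000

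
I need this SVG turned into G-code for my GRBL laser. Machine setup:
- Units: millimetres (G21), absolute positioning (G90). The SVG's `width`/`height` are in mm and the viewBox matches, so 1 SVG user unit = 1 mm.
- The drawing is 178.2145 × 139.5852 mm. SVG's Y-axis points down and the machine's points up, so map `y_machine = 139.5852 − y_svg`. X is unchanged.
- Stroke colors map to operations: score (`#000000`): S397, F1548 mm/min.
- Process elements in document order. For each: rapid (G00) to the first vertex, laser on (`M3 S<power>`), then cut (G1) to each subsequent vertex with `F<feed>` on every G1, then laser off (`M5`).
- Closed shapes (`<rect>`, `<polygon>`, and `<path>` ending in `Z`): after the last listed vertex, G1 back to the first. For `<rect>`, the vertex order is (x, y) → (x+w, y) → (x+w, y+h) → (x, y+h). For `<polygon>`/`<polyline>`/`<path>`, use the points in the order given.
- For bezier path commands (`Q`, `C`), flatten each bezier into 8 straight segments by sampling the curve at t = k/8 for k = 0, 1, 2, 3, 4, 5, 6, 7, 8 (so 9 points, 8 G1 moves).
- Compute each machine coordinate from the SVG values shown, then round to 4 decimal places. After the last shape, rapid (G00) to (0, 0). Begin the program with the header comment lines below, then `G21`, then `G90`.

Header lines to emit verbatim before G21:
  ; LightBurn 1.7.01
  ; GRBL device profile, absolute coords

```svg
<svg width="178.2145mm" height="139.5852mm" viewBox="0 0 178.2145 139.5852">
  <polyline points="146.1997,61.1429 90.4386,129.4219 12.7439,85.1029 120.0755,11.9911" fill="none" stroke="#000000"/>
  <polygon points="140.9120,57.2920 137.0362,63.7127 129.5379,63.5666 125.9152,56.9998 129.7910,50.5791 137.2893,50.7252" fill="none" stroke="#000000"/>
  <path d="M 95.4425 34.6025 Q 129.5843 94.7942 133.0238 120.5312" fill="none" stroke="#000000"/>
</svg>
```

; LightBurn 1.7.01
; GRBL device profile, absolute coords
G21
G90
G00 X146.1997 Y78.4423
M3 S397
G1 X90.4386 Y10.1633 F1548
G1 X12.7439 Y54.4823 F1548
G1 X120.0755 Y127.5941 F1548
M5
G00 X140.9120 Y82.2932
M3 S397
G1 X137.0362 Y75.8725 F1548
G1 X129.5379 Y76.0186 F1548
G1 X125.9152 Y82.5854 F1548
G1 X129.7910 Y89.0061 F1548
G1 X137.2893 Y88.8600 F1548
G1 X140.9120 Y82.2932 F1548
M5
G00 X95.4425 Y104.9827
M3 S397
G1 X103.4982 Y90.4731 F1548
G1 X110.5945 Y77.0403 F1548
G1 X116.7313 Y64.6841 F1548
G1 X121.9087 Y53.4047 F1548
G1 X126.1267 Y43.2019 F1548
G1 X129.3852 Y34.0759 F1548
G1 X131.6842 Y26.0266 F1548
G1 X133.0238 Y19.0540 F1548
M5
G00 X0.0000 Y0.0000

Since the viewBox matches the mm dimensions, user units are millimetres directly. The only transform is the Y-flip y_m = 139.5852 − y_svg.

Shape 1 is a open polyline drawn with `<polyline>`. Its stroke #000000 means score at S397, F1548. After flipping Y the toolpath is (146.1997,78.4423) → (90.4386,10.1633) → (12.7439,54.4823) → (120.0755,127.5941).

Shape 2 is a regular polygon drawn with `<polygon>`. Its stroke #000000 means score at S397, F1548. After flipping Y the toolpath is (140.9120,82.2932) → (137.0362,75.8725) → (129.5379,76.0186) → (125.9152,82.5854) → (129.7910,89.0061) → (137.2893,88.8600) → (140.9120,82.2932), returning to the start.

Shape 3 is a quadratic bezier drawn with `<path>`. Its stroke #000000 means score at S397, F1548. After flipping Y the toolpath is (95.4425,104.9827) → (103.4982,90.4731) → (110.5945,77.0403) → (116.7313,64.6841) → (121.9087,53.4047) → (126.1267,43.2019) → (129.3852,34.0759) → (131.6842,26.0266) → (133.0238,19.0540).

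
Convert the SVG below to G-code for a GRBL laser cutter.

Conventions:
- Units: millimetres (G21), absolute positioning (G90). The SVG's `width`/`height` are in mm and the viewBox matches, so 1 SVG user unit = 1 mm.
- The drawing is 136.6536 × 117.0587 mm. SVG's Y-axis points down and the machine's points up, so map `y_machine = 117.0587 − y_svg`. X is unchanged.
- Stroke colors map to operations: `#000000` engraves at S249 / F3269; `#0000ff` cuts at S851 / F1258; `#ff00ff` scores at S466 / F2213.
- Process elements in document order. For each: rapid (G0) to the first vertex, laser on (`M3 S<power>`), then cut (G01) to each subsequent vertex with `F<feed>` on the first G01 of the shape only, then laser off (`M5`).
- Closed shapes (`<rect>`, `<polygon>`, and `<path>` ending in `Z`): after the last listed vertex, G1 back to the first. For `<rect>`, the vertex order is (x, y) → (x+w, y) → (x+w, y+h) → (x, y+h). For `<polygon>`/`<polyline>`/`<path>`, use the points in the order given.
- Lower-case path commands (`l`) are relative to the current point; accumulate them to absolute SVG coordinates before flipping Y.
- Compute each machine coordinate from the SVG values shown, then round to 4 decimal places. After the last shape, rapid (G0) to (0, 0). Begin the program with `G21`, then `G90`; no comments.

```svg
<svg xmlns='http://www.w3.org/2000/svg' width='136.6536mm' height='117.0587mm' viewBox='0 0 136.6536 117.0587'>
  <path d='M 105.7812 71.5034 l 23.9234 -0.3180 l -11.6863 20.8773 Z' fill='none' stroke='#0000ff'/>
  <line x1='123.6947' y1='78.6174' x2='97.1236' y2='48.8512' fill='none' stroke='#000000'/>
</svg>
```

viewBox `0 0 136.6536 117.0587` with mm width/height → 1 unit = 1 mm. Flip: y_m = 117.0587 − y_svg.

**Shape 1** — `<path>` regular polygon, stroke `#0000ff` → cut (S851, F1258). Machine vertices: (105.7812,45.5553) → (129.7046,45.8733) → (118.0183,24.9960) → (105.7812,45.5553). Closed: final G1 returns to the first vertex.

**Shape 2** — `<line>` line segment, stroke `#000000` → engrave (S249, F3269). Machine vertices: (123.6947,38.4413) → (97.1236,68.2075). Open path.

G21
G90
G0 X105.7812 Y45.5553
M3 S851
G01 X129.7046 Y45.8733 F1258
G01 X118.0183 Y24.9960
G01 X105.7812 Y45.5553
M5
G0 X123.6947 Y38.4413
M3 S249
G01 X97.1236 Y68.2075 F3269
M5
G0 X0.0000 Y0.0000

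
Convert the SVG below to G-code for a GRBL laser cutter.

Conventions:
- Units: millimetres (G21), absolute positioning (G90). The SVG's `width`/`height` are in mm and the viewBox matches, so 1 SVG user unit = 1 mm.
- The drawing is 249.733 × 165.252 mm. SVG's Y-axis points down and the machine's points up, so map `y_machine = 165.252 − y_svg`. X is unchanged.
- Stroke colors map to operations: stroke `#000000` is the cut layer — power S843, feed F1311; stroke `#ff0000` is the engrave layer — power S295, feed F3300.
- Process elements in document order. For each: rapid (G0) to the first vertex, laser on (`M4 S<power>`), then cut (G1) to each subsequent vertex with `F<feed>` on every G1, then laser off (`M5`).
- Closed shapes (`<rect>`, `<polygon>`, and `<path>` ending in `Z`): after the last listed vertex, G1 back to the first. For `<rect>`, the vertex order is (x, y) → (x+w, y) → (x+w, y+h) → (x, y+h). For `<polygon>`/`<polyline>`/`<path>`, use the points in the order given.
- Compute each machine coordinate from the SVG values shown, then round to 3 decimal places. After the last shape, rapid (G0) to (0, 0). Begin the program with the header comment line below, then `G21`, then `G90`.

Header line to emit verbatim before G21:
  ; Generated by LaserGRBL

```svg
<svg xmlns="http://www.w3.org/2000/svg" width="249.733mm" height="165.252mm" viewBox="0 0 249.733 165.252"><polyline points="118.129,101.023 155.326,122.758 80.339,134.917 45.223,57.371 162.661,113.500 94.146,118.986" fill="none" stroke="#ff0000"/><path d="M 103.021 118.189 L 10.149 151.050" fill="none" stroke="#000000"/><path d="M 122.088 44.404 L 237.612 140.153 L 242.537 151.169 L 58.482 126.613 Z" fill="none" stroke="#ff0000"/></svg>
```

Since the viewBox matches the mm dimensions, user units are millimetres directly. The only transform is the Y-flip y_m = 165.252 − y_svg.

Shape 1 is a open polyline drawn with `<polyline>`. Its stroke #ff0000 means engrave at S295, F3300. After flipping Y the toolpath is (118.129,64.229) → (155.326,42.494) → (80.339,30.335) → (45.223,107.881) → (162.661,51.752) → (94.146,46.266).

Shape 2 is a line segment drawn with `<path>`. Its stroke #000000 means cut at S843, F1311. After flipping Y the toolpath is (103.021,47.063) → (10.149,14.202).

Shape 3 is a closed polygon drawn with `<path>`. Its stroke #ff0000 means engrave at S295, F3300. After flipping Y the toolpath is (122.088,120.848) → (237.612,25.099) → (242.537,14.083) → (58.482,38.639) → (122.088,120.848), returning to the start.

; Generated by LaserGRBL
G21
G90
G0 X118.129 Y64.229
M4 S295
G1 X155.326 Y42.494 F3300
G1 X80.339 Y30.335 F3300
G1 X45.223 Y107.881 F3300
G1 X162.661 Y51.752 F3300
G1 X94.146 Y46.266 F3300
M5
G0 X103.021 Y47.063
M4 S843
G1 X10.149 Y14.202 F1311
M5
G0 X122.088 Y120.848
M4 S295
G1 X237.612 Y25.099 F3300
G1 X242.537 Y14.083 F3300
G1 X58.482 Y38.639 F3300
G1 X122.088 Y120.848 F3300
M5
G0 X0.000 Y0.000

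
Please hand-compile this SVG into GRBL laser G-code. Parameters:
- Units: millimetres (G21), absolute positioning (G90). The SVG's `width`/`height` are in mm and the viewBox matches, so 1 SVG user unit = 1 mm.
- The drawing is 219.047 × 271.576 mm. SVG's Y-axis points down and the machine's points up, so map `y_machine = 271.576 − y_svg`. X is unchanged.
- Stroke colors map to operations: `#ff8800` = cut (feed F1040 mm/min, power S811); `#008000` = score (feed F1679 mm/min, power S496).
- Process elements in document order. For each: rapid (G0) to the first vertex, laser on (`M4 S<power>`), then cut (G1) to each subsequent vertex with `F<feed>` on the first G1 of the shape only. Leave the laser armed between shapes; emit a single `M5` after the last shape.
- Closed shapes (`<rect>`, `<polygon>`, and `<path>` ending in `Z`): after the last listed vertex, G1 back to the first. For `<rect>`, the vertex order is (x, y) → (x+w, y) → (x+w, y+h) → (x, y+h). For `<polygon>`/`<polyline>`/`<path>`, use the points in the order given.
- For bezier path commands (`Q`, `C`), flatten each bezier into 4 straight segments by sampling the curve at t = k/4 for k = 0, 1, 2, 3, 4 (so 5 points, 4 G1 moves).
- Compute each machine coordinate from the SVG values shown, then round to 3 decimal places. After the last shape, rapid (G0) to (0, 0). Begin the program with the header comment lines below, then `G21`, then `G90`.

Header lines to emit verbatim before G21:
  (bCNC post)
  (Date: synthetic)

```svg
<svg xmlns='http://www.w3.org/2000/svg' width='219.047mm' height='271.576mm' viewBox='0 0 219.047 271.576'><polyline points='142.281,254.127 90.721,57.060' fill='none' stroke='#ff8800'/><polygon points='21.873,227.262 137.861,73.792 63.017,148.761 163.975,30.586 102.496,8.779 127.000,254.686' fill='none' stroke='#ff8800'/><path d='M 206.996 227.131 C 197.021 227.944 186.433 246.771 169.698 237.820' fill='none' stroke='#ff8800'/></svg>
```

(bCNC post)
(Date: synthetic)
G21
G90
G0 X142.281 Y17.449
M4 S811
G1 X90.721 Y214.516 F1040
G0 X21.873 Y44.314
M4 S811
G1 X137.861 Y197.784 F1040
G1 X63.017 Y122.815
G1 X163.975 Y240.990
G1 X102.496 Y262.797
G1 X127.000 Y16.890
G1 X21.873 Y44.314
G0 X206.996 Y44.445
M4 S811
G1 X199.313 Y41.173 F1040
G1 X190.882 Y35.439
G1 X181.183 Y31.536
G1 X169.698 Y33.756
M5
G0 X0.000 Y0.000

Since the viewBox matches the mm dimensions, user units are millimetres directly. The only transform is the Y-flip y_m = 271.576 − y_svg.

Shape 1 is a line segment drawn with `<polyline>`. Its stroke #ff8800 means cut at S811, F1040. After flipping Y the toolpath is (142.281,17.449) → (90.721,214.516).

Shape 2 is a closed polygon drawn with `<polygon>`. Its stroke #ff8800 means cut at S811, F1040. After flipping Y the toolpath is (21.873,44.314) → (137.861,197.784) → (63.017,122.815) → (163.975,240.990) → (102.496,262.797) → (127.000,16.890) → (21.873,44.314), returning to the start.

Shape 3 is a cubic bezier drawn with `<path>`. Its stroke #ff8800 means cut at S811, F1040. After flipping Y the toolpath is (206.996,44.445) → (199.313,41.173) → (190.882,35.439) → (181.183,31.536) → (169.698,33.756).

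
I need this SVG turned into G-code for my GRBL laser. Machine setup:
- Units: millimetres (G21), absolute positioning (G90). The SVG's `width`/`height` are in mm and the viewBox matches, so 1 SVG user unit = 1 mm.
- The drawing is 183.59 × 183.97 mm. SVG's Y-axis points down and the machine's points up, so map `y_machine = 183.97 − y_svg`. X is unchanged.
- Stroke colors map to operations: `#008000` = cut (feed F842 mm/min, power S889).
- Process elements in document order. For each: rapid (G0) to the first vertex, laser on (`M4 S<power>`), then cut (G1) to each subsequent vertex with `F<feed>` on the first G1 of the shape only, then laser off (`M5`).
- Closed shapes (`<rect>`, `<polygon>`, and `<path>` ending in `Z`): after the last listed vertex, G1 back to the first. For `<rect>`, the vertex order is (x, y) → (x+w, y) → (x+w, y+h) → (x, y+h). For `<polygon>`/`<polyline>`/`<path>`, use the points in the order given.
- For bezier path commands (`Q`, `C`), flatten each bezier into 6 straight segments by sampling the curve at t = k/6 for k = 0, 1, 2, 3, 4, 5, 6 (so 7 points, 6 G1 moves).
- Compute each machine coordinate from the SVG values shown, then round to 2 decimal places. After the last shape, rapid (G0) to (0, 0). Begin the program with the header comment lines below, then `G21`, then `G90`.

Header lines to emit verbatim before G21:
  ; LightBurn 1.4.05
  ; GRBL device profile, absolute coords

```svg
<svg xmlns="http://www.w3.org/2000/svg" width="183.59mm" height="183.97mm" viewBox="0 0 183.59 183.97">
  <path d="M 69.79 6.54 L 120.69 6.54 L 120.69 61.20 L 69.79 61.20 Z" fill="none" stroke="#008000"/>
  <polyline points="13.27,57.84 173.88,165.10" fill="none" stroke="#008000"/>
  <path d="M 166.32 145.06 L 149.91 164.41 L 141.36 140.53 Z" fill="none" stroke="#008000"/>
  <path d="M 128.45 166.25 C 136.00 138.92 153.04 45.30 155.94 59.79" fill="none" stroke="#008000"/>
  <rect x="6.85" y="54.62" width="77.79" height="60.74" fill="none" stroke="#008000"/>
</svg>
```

; LightBurn 1.4.05
; GRBL device profile, absolute coords
G21
G90
G0 X69.79 Y177.43
M4 S889
G1 X120.69 Y177.43 F842
G1 X120.69 Y122.77
G1 X69.79 Y122.77
G1 X69.79 Y177.43
M5
G0 X13.27 Y126.13
M4 S889
G1 X173.88 Y18.87 F842
M5
G0 X166.32 Y38.91
M4 S889
G1 X149.91 Y19.56 F842
G1 X141.36 Y43.44
G1 X166.32 Y38.91
M5
G0 X128.45 Y17.72
M4 S889
G1 X132.91 Y36.10 F842
G1 X138.29 Y60.69
G1 X143.94 Y86.63
G1 X149.20 Y109.09
G1 X153.42 Y123.22
G1 X155.94 Y124.18
M5
G0 X6.85 Y129.35
M4 S889
G1 X84.64 Y129.35 F842
G1 X84.64 Y68.61
G1 X6.85 Y68.61
G1 X6.85 Y129.35
M5
G0 X0.00 Y0.00

viewBox `0 0 183.59 183.97` with mm width/height → 1 unit = 1 mm. Flip: y_m = 183.97 − y_svg.

**Shape 1** — `<path>` rectangle, stroke `#008000` → cut (S889, F842). Machine vertices: (69.79,177.43) → (120.69,177.43) → (120.69,122.77) → (69.79,122.77) → (69.79,177.43). Closed: final G1 returns to the first vertex.

**Shape 2** — `<polyline>` line segment, stroke `#008000` → cut (S889, F842). Machine vertices: (13.27,126.13) → (173.88,18.87). Open path.

**Shape 3** — `<path>` regular polygon, stroke `#008000` → cut (S889, F842). Machine vertices: (166.32,38.91) → (149.91,19.56) → (141.36,43.44) → (166.32,38.91). Closed: final G1 returns to the first vertex.

**Shape 4** — `<path>` cubic bezier, stroke `#008000` → cut (S889, F842). Control points (SVG): P0=(128.45,166.25), P1=(136.00,138.92), P2=(153.04,45.30), P3=(155.94,59.79); sampled at t=k/6. Machine vertices: (128.45,17.72) → (132.91,36.10) → (138.29,60.69) → (143.94,86.63) → (149.20,109.09) → (153.42,123.22) → (155.94,124.18). Open path.

**Shape 5** — `<rect>` rectangle, stroke `#008000` → cut (S889, F842). Machine vertices: (6.85,129.35) → (84.64,129.35) → (84.64,68.61) → (6.85,68.61) → (6.85,129.35). Closed: final G1 returns to the first vertex.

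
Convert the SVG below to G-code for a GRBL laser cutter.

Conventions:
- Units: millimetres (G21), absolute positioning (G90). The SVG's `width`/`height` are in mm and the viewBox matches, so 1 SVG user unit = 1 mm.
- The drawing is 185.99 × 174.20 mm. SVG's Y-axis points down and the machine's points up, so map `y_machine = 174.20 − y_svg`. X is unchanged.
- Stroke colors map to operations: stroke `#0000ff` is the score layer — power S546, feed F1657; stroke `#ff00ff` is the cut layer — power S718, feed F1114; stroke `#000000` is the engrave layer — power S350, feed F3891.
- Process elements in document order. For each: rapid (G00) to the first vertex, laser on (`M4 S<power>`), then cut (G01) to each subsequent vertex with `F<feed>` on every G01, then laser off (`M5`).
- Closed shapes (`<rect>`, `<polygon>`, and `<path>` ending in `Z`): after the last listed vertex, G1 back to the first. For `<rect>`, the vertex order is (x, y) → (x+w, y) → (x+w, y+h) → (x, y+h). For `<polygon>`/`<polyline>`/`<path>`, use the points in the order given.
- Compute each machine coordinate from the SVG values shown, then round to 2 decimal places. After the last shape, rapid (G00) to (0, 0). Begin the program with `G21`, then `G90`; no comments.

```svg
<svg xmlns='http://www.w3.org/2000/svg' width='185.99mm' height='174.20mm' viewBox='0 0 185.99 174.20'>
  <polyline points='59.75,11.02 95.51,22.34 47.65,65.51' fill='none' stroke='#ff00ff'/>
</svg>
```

G21
G90
G00 X59.75 Y163.18
M4 S718
G01 X95.51 Y151.86 F1114
G01 X47.65 Y108.69 F1114
M5
G00 X0.00 Y0.00

Since the viewBox matches the mm dimensions, user units are millimetres directly. The only transform is the Y-flip y_m = 174.20 − y_svg.

Shape 1 is a open polyline drawn with `<polyline>`. Its stroke #ff00ff means cut at S718, F1114. After flipping Y the toolpath is (59.75,163.18) → (95.51,151.86) → (47.65,108.69).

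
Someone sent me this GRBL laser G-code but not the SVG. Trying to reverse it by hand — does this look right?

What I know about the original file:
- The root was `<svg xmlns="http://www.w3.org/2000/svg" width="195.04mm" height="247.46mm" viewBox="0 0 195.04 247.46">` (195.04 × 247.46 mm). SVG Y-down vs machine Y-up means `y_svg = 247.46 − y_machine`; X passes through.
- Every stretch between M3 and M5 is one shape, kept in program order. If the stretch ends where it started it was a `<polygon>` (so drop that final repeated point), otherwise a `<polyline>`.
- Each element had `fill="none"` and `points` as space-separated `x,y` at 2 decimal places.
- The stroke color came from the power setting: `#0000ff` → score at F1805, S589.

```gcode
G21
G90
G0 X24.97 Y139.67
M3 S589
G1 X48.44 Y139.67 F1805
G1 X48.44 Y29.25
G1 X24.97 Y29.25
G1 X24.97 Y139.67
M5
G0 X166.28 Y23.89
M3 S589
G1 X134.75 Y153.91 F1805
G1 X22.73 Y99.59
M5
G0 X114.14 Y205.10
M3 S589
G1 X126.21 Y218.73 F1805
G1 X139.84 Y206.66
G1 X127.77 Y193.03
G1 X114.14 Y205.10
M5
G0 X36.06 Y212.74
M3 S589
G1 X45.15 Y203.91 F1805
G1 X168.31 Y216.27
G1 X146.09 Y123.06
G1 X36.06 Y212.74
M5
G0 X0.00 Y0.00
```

<svg xmlns="http://www.w3.org/2000/svg" width="195.04mm" height="247.46mm" viewBox="0 0 195.04 247.46">
  <polygon points="24.97,107.79 48.44,107.79 48.44,218.21 24.97,218.21" fill="none" stroke="#0000ff"/>
  <polyline points="166.28,223.57 134.75,93.55 22.73,147.87" fill="none" stroke="#0000ff"/>
  <polygon points="114.14,42.36 126.21,28.73 139.84,40.80 127.77,54.43" fill="none" stroke="#0000ff"/>
  <polygon points="36.06,34.72 45.15,43.55 168.31,31.19 146.09,124.40" fill="none" stroke="#0000ff"/>
</svg>

y_svg = 247.46 − y_m. Every run uses S589, so all elements get stroke `#0000ff` (score).

[1] closed run; points: 24.97,107.79 48.44,107.79 48.44,218.21 24.97,218.21

[2] open run; points: 166.28,223.57 134.75,93.55 22.73,147.87

[3] closed run; points: 114.14,42.36 126.21,28.73 139.84,40.80 127.77,54.43

[4] closed run; points: 36.06,34.72 45.15,43.55 168.31,31.19 146.09,124.40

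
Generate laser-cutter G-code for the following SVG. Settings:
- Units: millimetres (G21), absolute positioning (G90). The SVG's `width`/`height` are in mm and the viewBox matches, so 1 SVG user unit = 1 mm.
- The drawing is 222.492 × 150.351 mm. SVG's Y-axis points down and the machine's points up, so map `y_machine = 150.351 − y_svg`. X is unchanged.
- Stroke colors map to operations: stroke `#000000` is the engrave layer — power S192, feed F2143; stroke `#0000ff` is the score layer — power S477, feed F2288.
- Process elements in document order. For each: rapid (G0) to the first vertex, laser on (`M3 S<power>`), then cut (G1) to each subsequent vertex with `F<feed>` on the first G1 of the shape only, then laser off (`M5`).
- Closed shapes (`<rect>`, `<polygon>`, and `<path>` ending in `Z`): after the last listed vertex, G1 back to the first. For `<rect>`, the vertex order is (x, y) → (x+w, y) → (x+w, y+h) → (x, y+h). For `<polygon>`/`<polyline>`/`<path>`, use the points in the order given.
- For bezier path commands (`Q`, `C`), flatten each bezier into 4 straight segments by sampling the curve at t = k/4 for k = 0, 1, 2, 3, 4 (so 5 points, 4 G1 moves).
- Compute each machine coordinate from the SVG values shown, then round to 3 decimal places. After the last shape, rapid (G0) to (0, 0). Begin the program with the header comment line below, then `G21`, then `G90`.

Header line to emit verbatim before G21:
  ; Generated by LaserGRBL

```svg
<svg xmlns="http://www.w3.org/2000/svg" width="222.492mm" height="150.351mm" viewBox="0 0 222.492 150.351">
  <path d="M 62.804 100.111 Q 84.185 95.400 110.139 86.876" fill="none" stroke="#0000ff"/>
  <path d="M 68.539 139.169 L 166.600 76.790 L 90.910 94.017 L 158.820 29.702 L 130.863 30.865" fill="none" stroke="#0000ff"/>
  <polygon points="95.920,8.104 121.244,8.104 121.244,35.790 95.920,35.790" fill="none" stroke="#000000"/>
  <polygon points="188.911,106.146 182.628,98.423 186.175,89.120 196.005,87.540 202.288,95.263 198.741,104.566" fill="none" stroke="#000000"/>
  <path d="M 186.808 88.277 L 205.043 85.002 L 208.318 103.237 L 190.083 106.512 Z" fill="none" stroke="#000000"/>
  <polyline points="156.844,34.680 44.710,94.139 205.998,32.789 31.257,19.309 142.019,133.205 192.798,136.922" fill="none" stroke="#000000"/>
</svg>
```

1 u = 1 mm; y_m = 150.351 − y.

[1] `<path>` quadratic bezier, #0000ff→score S477 F2288: (62.804,50.240) → (73.780,52.834) → (85.328,55.904) → (97.448,59.451) → (110.139,63.475)

[2] `<path>` open polyline, #0000ff→score S477 F2288: (68.539,11.182) → (166.600,73.561) → (90.910,56.334) → (158.820,120.649) → (130.863,119.486)

[3] `<polygon>` rectangle, #000000→engrave S192 F2143: (95.920,142.247) → (121.244,142.247) → (121.244,114.561) → (95.920,114.561) → (95.920,142.247) (closed)

[4] `<polygon>` regular polygon, #000000→engrave S192 F2143: (188.911,44.205) → (182.628,51.928) → (186.175,61.231) → (196.005,62.811) → (202.288,55.088) → (198.741,45.785) → (188.911,44.205) (closed)

[5] `<path>` regular polygon, #000000→engrave S192 F2143: (186.808,62.074) → (205.043,65.349) → (208.318,47.114) → (190.083,43.839) → (186.808,62.074) (closed)

[6] `<polyline>` open polyline, #000000→engrave S192 F2143: (156.844,115.671) → (44.710,56.212) → (205.998,117.562) → (31.257,131.042) → (142.019,17.146) → (192.798,13.429)

; Generated by LaserGRBL
G21
G90
G0 X62.804 Y50.240
M3 S477
G1 X73.780 Y52.834 F2288
G1 X85.328 Y55.904
G1 X97.448 Y59.451
G1 X110.139 Y63.475
M5
G0 X68.539 Y11.182
M3 S477
G1 X166.600 Y73.561 F2288
G1 X90.910 Y56.334
G1 X158.820 Y120.649
G1 X130.863 Y119.486
M5
G0 X95.920 Y142.247
M3 S192
G1 X121.244 Y142.247 F2143
G1 X121.244 Y114.561
G1 X95.920 Y114.561
G1 X95.920 Y142.247
M5
G0 X188.911 Y44.205
M3 S192
G1 X182.628 Y51.928 F2143
G1 X186.175 Y61.231
G1 X196.005 Y62.811
G1 X202.288 Y55.088
G1 X198.741 Y45.785
G1 X188.911 Y44.205
M5
G0 X186.808 Y62.074
M3 S192
G1 X205.043 Y65.349 F2143
G1 X208.318 Y47.114
G1 X190.083 Y43.839
G1 X186.808 Y62.074
M5
G0 X156.844 Y115.671
M3 S192
G1 X44.710 Y56.212 F2143
G1 X205.998 Y117.562
G1 X31.257 Y131.042
G1 X142.019 Y17.146
G1 X192.798 Y13.429
M5
G0 X0.000 Y0.000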